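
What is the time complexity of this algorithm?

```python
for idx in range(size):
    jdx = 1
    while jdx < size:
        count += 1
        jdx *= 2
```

Time complexity: O(n log n).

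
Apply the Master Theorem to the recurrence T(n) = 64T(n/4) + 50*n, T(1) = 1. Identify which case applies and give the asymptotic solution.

a=64, b=4, f(n)=50*n.
log_4(64) = 3 > 1.
Since f(n) = O(n^1) is polynomially smaller than n^3, Case 1 applies.
T(n) = Theta(n^3).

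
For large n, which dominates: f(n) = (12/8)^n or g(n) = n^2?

f(n) = (12/8)^n grows faster: (12/8)^n is exponential with base 12/8 > 1, dominating every polynomial.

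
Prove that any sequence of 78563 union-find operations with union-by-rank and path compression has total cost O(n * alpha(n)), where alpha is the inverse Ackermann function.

Using Tarjan's analysis with rank-based potential function. Union-by-rank keeps tree height O(log n). Path compression flattens paths during find. For n = 78563 operations, total cost is O(n * alpha(n)), effectively O(n) since alpha grows incredibly slowly.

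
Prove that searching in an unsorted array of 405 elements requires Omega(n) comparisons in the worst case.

An adversary can always place the target in the last position checked. Until all 405 positions are examined, the target might be in any unchecked position. Therefore 405 comparisons are necessary.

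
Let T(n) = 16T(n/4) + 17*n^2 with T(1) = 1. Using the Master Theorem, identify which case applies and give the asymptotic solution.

a=16, b=4, f(n)=17*n^2.
log_4(16) = 2, so n^(log_b(a)) = n^2.
f(n) = Theta(n^2), so Case 2 applies.
T(n) = Theta(n^2 log n).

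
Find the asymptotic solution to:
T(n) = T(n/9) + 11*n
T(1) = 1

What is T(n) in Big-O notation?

Geometric series: 11*n*(1 + 1/9 + 1/9^2 + ...) = O(n). T(n) = O(n).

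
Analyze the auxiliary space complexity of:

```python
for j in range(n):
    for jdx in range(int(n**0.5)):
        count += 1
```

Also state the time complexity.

Space complexity: O(1).
Only a constant amount of auxiliary storage is used; nothing grows with n.
Time complexity: O(n * sqrt(n)).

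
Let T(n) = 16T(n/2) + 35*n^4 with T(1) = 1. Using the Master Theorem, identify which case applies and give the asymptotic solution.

a=16, b=2, f(n)=35*n^4.
log_2(16) = 4, so n^(log_b(a)) = n^4.
f(n) = Theta(n^4), so Case 2 applies.
T(n) = Theta(n^4 log n).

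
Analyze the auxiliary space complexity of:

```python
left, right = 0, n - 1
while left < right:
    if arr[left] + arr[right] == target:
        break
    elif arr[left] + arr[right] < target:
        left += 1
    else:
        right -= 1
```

Space complexity: O(1).
Only a constant amount of auxiliary storage is used; nothing grows with n.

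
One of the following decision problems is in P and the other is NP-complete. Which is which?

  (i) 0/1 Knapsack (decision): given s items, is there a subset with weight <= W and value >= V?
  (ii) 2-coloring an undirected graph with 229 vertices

(i) is NP-complete: reduces from Subset Sum.
(ii) is P: 2-coloring is bipartiteness testing via BFS, O(V+E).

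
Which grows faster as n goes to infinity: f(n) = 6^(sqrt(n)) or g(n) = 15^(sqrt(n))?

g(n) = 15^(sqrt(n)) grows faster: ratio is (15/6)^(sqrt(n)) -> infinity since 15/6 > 1.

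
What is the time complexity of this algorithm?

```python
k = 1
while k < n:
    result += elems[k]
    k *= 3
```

Time complexity: O(log n).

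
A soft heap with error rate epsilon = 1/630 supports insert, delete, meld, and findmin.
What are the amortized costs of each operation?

Soft heaps (Chazelle) allow up to an epsilon = 1/630 fraction of elements to have corrupted (raised) keys. Insert is O(log(1/epsilon)) = O(log 630) amortized -- the structure maintains heap-ordered binary trees of rank bounded by O(log(1/epsilon)). Meld concatenates root lists: O(1) amortized. Delete and findmin are O(1) amortized.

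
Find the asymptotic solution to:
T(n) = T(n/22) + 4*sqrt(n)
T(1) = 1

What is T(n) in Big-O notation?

Each level contributes sqrt(n/22^k). Geometric series with ratio 1/sqrt(22) < 1 sums to O(sqrt(n)).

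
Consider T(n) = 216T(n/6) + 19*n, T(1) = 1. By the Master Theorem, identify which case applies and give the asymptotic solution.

a=216, b=6, f(n)=19*n.
log_6(216) = 3 > 1.
Since f(n) = O(n^1) is polynomially smaller than n^3, Case 1 applies.
T(n) = Theta(n^3).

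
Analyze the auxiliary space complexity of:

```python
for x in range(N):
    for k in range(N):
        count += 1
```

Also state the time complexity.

Space complexity: O(1).
Only a constant amount of auxiliary storage is used; nothing grows with n.
Time complexity: O(n^2).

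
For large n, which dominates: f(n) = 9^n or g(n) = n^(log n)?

f(n) = 9^n grows faster: take logs: log(n^(log n)) = (log n)^2, log(9^n) = n log 9; n dominates (log n)^2.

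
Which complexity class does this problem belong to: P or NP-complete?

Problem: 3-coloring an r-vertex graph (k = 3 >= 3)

This problem is NP-complete: graph k-coloring for k>=3 is NP-complete by reduction from 3-SAT.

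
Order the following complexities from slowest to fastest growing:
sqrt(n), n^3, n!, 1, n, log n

Ordered by growth rate: 1 < log n < sqrt(n) < n < n^3 < n!.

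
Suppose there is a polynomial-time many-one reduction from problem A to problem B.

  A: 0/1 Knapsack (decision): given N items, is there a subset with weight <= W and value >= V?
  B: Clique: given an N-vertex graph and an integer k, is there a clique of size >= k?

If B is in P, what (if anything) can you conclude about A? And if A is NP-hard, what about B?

A poly-time reduction A <=_p B means any A-instance can be transformed to a B-instance in poly time.
If B is in P: compose the reduction with B's poly-time algorithm to solve A in poly time, so A is in P.
If A is NP-hard: every NP problem reduces to A, which reduces to B; composing reductions, every NP problem reduces to B, so B is NP-hard.
(Here in fact A is NP-complete and B is NP-complete.)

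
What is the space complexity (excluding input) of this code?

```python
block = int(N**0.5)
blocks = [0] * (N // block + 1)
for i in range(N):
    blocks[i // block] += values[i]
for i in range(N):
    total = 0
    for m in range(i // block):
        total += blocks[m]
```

Space complexity: O(sqrt(n)).
Storage scales with sqrt(n).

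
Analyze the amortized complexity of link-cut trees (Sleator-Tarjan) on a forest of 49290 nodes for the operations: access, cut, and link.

Link-cut trees represent the forest using splay trees over preferred paths. With potential Phi = sum over nodes of log(size of virtual subtree), each access on 49290 nodes is O(log 49290) = O(log n) amortized by the splay-tree access lemma. Cut and link are O(1) plus one access.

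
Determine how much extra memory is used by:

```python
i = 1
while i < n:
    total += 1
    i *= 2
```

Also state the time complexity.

Space complexity: O(1).
Only a constant amount of auxiliary storage is used; nothing grows with n.
Time complexity: O(log n).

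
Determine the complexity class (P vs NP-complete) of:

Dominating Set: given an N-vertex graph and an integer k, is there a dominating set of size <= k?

This problem is NP-complete: reduces from Set Cover (with k part of the input).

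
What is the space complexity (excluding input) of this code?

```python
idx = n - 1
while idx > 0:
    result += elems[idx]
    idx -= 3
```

Space complexity: O(1).
Only a constant amount of auxiliary storage is used; nothing grows with n.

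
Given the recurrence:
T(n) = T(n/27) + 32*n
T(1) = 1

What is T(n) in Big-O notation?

Geometric series: 32*n*(1 + 1/27 + 1/27^2 + ...) = O(n). T(n) = O(n).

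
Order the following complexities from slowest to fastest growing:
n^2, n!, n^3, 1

Ordered by growth rate: 1 < n^2 < n^3 < n!.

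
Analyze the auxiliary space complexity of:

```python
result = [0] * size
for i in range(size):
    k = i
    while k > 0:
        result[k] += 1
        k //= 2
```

Space complexity: O(n).
Auxiliary storage grows linearly with the input size n in the worst case.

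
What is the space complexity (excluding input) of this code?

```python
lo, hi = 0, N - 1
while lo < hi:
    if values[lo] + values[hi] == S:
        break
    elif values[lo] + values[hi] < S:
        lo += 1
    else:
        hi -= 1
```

Space complexity: O(1).
Only a constant amount of auxiliary storage is used; nothing grows with n.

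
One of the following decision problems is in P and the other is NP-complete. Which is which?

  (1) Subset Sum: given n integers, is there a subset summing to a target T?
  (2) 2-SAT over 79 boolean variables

(1) is NP-complete: one of Karp's 21 NP-complete problems.
(2) is P: 2-SAT is solvable in linear time via implication-graph SCCs.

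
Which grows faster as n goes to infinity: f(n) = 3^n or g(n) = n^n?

g(n) = n^n grows faster: n^n / 3^n = (n/3)^n -> infinity once n > 3.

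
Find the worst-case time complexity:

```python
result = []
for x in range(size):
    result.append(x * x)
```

Time complexity: O(n).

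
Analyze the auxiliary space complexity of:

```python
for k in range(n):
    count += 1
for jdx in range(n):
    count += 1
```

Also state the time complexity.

Space complexity: O(1).
Only a constant amount of auxiliary storage is used; nothing grows with n.
Time complexity: O(n).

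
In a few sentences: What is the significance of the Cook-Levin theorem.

The Cook-Levin theorem proves that SAT is NP-complete. It was the first problem shown to be NP-complete, establishing the foundation for proving other problems NP-complete via reductions from SAT.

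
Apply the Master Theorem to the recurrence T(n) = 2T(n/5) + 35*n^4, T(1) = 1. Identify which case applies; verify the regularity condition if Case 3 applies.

a=2, b=5, f(n)=35*n^4.
log_5(2) = 0.4307 < 4.
f(n) = Omega(n^(0.4307+epsilon)) for some epsilon > 0, so Case 3 is the candidate.
Regularity: a*f(n/b) = 2*35*(n/5)^4 = (2/625)*35*n^4 <= c*f(n) with c = 2/625 < 1. Satisfied.
Case 3: T(n) = Theta(n^4).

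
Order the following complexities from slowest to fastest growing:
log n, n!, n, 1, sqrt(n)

Ordered by growth rate: 1 < log n < sqrt(n) < n < n!.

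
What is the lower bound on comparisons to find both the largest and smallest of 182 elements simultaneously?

Pair elements first (floor(182/2) comparisons), then find max among winners and min among losers. Total: ceil(3*182/2) - 2 = 271 comparisons.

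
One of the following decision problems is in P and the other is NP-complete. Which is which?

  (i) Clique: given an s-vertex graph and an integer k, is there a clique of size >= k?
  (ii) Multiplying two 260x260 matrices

(i) is NP-complete: complement of Independent Set / Vertex Cover (with k part of the input).
(ii) is P: the schoolbook algorithm runs in O(n^3).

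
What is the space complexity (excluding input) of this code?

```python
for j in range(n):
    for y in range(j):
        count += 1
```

Space complexity: O(1).
Only a constant amount of auxiliary storage is used; nothing grows with n.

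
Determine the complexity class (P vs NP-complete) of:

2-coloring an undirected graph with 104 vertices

This problem is in P: 2-coloring is bipartiteness testing via BFS, O(V+E).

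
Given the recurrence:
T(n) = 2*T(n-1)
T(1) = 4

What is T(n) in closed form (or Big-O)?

Each step multiplies by 2. T(n) = T(1)*2^(n-1) = 4*2^(n-1).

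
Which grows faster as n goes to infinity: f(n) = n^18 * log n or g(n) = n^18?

f(n) = n^18 * log n grows faster: extra log n factor -> infinity.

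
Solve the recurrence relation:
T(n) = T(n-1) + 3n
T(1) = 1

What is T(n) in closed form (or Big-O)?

Unrolling: T(n) = 1 + 3*(2 + 3 + ... + n) = 1 + 3*(n(n+1)/2 - 1) = O(n^2).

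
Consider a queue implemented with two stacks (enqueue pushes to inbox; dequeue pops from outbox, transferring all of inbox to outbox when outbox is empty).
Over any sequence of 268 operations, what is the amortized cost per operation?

Each element is pushed to inbox once, popped once, pushed to outbox once, and popped once: 4 unit operations over its lifetime. Over 268 operations the total work is O(268). Amortized O(1) per enqueue/dequeue.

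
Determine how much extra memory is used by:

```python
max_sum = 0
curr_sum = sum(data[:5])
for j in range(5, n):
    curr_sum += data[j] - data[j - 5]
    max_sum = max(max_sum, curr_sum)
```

Space complexity: O(1).
Only a constant amount of auxiliary storage is used; nothing grows with n.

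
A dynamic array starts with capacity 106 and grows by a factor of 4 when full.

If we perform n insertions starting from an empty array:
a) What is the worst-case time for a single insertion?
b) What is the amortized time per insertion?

(a) Worst-case single insertion: O(n) -- when the array is full at capacity c, the resize copies all c elements, and c can be Theta(n).
(b) Resizes happen at sizes 106, 424, 1696, ... Total copy cost for n insertions: 106 + 424 + ... = O(n) (geometric series with ratio 1/4). Amortized cost per insertion: O(n)/n = O(1).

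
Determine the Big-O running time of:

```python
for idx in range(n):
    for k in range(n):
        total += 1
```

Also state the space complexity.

Time complexity: O(n^2).
Space complexity: O(1).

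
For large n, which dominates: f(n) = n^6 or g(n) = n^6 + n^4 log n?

f(n) = n^6 and g(n) = n^6 + n^4 log n are Theta of each other: the lower-order n^4 log n term is o(n^6); both are Theta(n^6).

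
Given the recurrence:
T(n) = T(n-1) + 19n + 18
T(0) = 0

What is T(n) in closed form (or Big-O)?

Dominant term in sum is 19*sum(i, i=1..n) = 19*n*(n+1)/2 = O(n^2).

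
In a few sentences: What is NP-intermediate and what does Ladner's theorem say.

NP-intermediate problems are in NP but neither in P nor NP-complete (assuming P != NP). Ladner's theorem proves such problems exist if P != NP. Graph isomorphism and integer factoring are candidate NP-intermediate problems -- no polynomial algorithm is known, but no NP-completeness proof exists either.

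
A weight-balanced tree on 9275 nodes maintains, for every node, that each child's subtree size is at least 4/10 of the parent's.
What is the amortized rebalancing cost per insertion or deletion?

With balance ratio 4/10, tree height is O(log_{10/4}(9275)) = O(log n). A rebalance at a node of size s costs O(s) but requires Omega(s) updates in that subtree to retrigger. Summed over the O(log n) ancestors of the touched leaf, amortized rebalancing is O(log n).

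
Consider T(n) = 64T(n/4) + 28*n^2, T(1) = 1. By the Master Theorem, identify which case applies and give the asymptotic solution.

a=64, b=4, f(n)=28*n^2.
log_4(64) = 3 > 2.
Since f(n) = O(n^2) is polynomially smaller than n^3, Case 1 applies.
T(n) = Theta(n^3).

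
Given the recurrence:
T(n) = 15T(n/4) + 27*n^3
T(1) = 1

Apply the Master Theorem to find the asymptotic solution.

a=15, b=4, f(n)=27*n^3. log_4(15) = 1.953 < 3. Case 3: T(n) = O(n^3).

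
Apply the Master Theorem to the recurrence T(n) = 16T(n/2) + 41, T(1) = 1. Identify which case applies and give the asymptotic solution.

a=16, b=2, f(n)=41.
log_2(16) = 4 > 0.
Since f(n) = O(n^0) is polynomially smaller than n^4, Case 1 applies.
T(n) = Theta(n^4).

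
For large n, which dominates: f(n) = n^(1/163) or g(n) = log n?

f(n) = n^(1/163) grows faster: any positive power of n dominates log n.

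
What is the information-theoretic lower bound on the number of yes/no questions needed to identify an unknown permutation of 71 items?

There are 71! = 850478588567862317521167644239926010288584608120796235886430763388588680378079017697280000000000000000 permutations. Each yes/no question gives at most 1 bit, so at least ceil(log_2(850478588567862317521167644239926010288584608120796235886430763388588680378079017697280000000000000000)) = 339 questions are needed.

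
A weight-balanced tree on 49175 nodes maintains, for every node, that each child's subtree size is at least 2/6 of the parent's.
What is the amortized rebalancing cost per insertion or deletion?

With balance ratio 2/6, tree height is O(log_{6/2}(49175)) = O(log n). A rebalance at a node of size s costs O(s) but requires Omega(s) updates in that subtree to retrigger. Summed over the O(log n) ancestors of the touched leaf, amortized rebalancing is O(log n).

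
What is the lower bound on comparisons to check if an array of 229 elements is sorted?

To verify 229 elements are sorted, we must compare each consecutive pair. Skipping any pair allows an adversary to swap them. Therefore 228 comparisons are necessary and sufficient.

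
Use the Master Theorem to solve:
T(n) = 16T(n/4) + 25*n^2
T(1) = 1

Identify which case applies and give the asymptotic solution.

a=16, b=4, f(n)=25*n^2.
log_4(16) = 2, so n^(log_b(a)) = n^2.
f(n) = Theta(n^2), so Case 2 applies.
T(n) = Theta(n^2 log n).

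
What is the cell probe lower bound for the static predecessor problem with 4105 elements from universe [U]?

The Patrascu-Thorup lower bound shows any data structure on n = 4105 elements using O(n * polylog(n)) space requires Omega(log log U) query time. van Emde Boas trees achieve O(log log U) with O(U) space.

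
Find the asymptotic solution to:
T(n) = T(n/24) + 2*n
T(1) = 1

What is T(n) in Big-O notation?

Geometric series: 2*n*(1 + 1/24 + 1/24^2 + ...) = O(n). T(n) = O(n).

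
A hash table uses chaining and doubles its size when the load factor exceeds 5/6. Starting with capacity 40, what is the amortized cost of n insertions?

Rehashing occurs when load exceeds 5/6. Total rehash cost is geometric series summing to O(n). Each insertion itself is O(1). Amortized: O(1).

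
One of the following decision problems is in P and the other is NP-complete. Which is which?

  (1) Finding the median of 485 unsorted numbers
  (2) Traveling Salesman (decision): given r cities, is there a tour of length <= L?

(1) is P: linear-time selection (median-of-medians) runs in O(n).
(2) is NP-complete: reduces from Hamiltonian Cycle.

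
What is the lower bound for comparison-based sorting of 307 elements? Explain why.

A comparison-based sorting algorithm corresponds to a decision tree. With 307! possible permutations, the tree has 307! leaves. The height is at least log_2(307!) = Omega(n log n) by Stirling's approximation.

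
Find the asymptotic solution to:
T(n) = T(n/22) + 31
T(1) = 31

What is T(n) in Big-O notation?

Each step divides n by 22 and adds 31. After log_22(n) steps, T(n) = O(log n).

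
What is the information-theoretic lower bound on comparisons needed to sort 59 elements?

There are 59! = 138683118545689835737939019720389406345902876772687432540821294940160000000000000 possible orderings. Each comparison gives 1 bit. We need at least ceil(log_2(138683118545689835737939019720389406345902876772687432540821294940160000000000000)) = 267 comparisons.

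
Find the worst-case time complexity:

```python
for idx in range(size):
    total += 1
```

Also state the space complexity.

Time complexity: O(n).
Space complexity: O(1).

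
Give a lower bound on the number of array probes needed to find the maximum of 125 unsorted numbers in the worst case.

Adversary: any unprobed cell could hold a value larger than everything seen so far. If fewer than 125 cells are probed, the adversary places the max in an unprobed cell. So all 125 cells must be examined; together with 125-1 comparisons this is tight.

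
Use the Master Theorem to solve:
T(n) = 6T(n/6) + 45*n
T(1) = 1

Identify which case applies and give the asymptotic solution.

a=6, b=6, f(n)=45*n.
log_6(6) = 1, so n^(log_b(a)) = n.
f(n) = Theta(n), so Case 2 applies.
T(n) = Theta(n log n).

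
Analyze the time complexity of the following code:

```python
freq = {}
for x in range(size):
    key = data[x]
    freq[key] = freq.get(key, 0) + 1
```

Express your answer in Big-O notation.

Time complexity: O(n).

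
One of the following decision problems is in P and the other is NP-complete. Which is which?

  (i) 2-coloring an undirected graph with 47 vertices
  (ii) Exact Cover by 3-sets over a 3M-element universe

(i) is P: 2-coloring is bipartiteness testing via BFS, O(V+E).
(ii) is NP-complete: one of Karp's 21 NP-complete problems.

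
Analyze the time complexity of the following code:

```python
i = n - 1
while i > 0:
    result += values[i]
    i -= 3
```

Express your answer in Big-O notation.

Time complexity: O(n).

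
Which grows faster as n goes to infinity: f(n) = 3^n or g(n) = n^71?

f(n) = 3^n grows faster: any exponential with base > 1 dominates every polynomial.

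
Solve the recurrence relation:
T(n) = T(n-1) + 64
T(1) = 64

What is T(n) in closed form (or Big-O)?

Unrolling: T(n) = T(n-1) + 64 = T(n-2) + 2*64 = ... = T(1) + (n-1)*64 = 64 + (n-1)*64 = 64n.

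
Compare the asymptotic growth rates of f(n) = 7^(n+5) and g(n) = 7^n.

f(n) = 7^(n+5) and g(n) = 7^n are Theta of each other: 7^(n+5) = 7^5 * 7^n = Theta(7^n).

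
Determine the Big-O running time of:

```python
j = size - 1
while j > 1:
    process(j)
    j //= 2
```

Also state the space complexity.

Time complexity: O(log n).
Space complexity: O(1).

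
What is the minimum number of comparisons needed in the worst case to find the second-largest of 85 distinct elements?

Lower bound: finding the max needs 85-1 comparisons. By the adversary weight-doubling argument, the max must personally win >= ceil(log_2(85)) = 7 comparisons; the 2nd-largest is among those 7 losers, needing 7-1 more comparisons. Total >= 85-1 + 7-1 = 90. A balanced knockout tournament achieves this.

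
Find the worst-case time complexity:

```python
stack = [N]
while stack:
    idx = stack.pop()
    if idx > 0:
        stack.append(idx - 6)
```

Time complexity: O(n).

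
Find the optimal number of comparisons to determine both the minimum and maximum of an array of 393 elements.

Naive approach: 784 comparisons (392 for max + 392 for min).
Optimal: Compare elements in pairs first (floor(n/2) = 196 comparisons), then find max among winners and min among losers (196 comparisons each).
Total: ceil(3n/2) - 2 = 588 comparisons. An adversary argument shows this is also a lower bound.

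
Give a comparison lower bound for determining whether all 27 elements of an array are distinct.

In the algebraic decision-tree model, the YES region for element distinctness on 27 elements has 27! connected components (one per ordering). Ben-Or's theorem then gives a lower bound of Omega(log(n!)) = Omega(n log n).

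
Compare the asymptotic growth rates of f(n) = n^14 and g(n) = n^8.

f(n) = n^14 grows faster: n^14/n^8 = n^6 -> infinity.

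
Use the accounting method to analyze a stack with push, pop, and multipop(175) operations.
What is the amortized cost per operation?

Assign 2 credits per push (1 for the push, 1 saved for a future pop). Each pop or element popped by multipop(175) uses 1 saved credit. Total credits never go negative, so amortized cost is O(1).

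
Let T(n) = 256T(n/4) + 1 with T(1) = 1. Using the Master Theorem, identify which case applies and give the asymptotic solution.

a=256, b=4, f(n)=1.
log_4(256) = 4 > 0.
Since f(n) = O(n^0) is polynomially smaller than n^4, Case 1 applies.
T(n) = Theta(n^4).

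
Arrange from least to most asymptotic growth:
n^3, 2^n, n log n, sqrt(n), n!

Ordered by growth rate: sqrt(n) < n log n < n^3 < 2^n < n!.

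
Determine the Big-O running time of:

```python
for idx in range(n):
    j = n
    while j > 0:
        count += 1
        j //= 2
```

Time complexity: O(n log n).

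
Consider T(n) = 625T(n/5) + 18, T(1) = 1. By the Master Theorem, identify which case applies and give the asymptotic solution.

a=625, b=5, f(n)=18.
log_5(625) = 4 > 0.
Since f(n) = O(n^0) is polynomially smaller than n^4, Case 1 applies.
T(n) = Theta(n^4).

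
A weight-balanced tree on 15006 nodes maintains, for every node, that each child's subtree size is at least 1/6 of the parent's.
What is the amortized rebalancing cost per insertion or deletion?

With balance ratio 1/6, tree height is O(log_{6/1}(15006)) = O(log n). A rebalance at a node of size s costs O(s) but requires Omega(s) updates in that subtree to retrigger. Summed over the O(log n) ancestors of the touched leaf, amortized rebalancing is O(log n).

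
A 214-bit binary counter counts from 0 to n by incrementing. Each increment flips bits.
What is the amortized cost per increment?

Bit i flips every 2^i increments. Total flips over n increments: sum_{i=0}^{214} n/2^i < 2n. Amortized cost: 2n/n = O(1).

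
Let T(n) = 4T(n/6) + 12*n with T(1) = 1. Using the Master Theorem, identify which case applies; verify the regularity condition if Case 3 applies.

a=4, b=6, f(n)=12*n.
log_6(4) = 0.7737 < 1.
f(n) = Omega(n^(0.7737+epsilon)) for some epsilon > 0, so Case 3 is the candidate.
Regularity: a*f(n/b) = 4*12*(n/6)^1 = (4/6)*12*n^1 <= c*f(n) with c = 4/6 < 1. Satisfied.
Case 3: T(n) = Theta(n).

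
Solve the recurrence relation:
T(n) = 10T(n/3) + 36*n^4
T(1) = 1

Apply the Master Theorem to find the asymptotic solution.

a=10, b=3, f(n)=36*n^4. log_3(10) = 2.096 < 4. Case 3: T(n) = O(n^4).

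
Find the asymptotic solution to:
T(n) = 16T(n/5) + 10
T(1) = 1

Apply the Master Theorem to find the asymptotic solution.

a=16, b=5, f(n)=10. log_5(16) = 1.723. Case 1 of Master Theorem: T(n) = O(n^1.723).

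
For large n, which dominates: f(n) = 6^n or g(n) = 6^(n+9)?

f(n) = 6^n and g(n) = 6^(n+9) are Theta of each other: 6^(n+9) = 6^9 * 6^n = Theta(6^n).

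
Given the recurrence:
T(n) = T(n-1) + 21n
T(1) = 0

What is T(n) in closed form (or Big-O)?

Unrolling: T(n) = 0 + 21*(2 + 3 + ... + n) = 0 + 21*(n(n+1)/2 - 1) = O(n^2).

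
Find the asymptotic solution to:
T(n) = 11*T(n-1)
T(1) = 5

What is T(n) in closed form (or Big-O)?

Each step multiplies by 11. T(n) = T(1)*11^(n-1) = 5*11^(n-1).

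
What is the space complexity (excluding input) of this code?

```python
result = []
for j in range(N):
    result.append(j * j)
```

Space complexity: O(n).
Auxiliary storage grows linearly with the input size n in the worst case.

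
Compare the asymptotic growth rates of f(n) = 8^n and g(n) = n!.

g(n) = n! grows faster: by Stirling n! ~ (n/e)^n sqrt(2*pi*n); (n/e)^n eventually dominates 8^n.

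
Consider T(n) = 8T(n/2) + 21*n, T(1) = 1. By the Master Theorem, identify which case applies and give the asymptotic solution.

a=8, b=2, f(n)=21*n.
log_2(8) = 3 > 1.
Since f(n) = O(n^1) is polynomially smaller than n^3, Case 1 applies.
T(n) = Theta(n^3).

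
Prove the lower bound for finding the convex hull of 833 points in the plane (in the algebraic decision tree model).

Reduction from sorting: given 833 numbers x_1,...,x_{833}, map x_i to the point (x_i, x_i^2) on the parabola y = x^2. All points are on the convex hull, and walking the hull gives them in sorted x-order. Since sorting requires Omega(n log n), so does planar convex hull.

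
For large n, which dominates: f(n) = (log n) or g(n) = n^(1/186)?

g(n) = n^(1/186) grows faster: any positive power of n dominates any polylog.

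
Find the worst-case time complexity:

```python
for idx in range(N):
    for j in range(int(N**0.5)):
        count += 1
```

Time complexity: O(n * sqrt(n)).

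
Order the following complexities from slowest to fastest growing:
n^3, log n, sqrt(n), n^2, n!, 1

Ordered by growth rate: 1 < log n < sqrt(n) < n^2 < n^3 < n!.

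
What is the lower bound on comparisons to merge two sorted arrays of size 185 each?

To merge two sorted arrays of size 185, we need at least 369 comparisons in the worst case. An adversary can force every element to be compared.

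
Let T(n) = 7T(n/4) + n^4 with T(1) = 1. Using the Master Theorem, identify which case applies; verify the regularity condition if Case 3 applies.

a=7, b=4, f(n)=n^4.
log_4(7) = 1.404 < 4.
f(n) = Omega(n^(1.404+epsilon)) for some epsilon > 0, so Case 3 is the candidate.
Regularity: a*f(n/b) = 7*1*(n/4)^4 = (7/256)*1*n^4 <= c*f(n) with c = 7/256 < 1. Satisfied.
Case 3: T(n) = Theta(n^4).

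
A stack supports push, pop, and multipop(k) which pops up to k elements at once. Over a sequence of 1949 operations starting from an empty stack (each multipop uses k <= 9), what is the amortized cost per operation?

Each element is pushed exactly once and popped at most once (whether by pop or as part of a multipop). So the total number of individual pops over the whole sequence is at most the number of pushes, which is at most 1949. Total work <= 2 * 1949, hence O(1) amortized per operation.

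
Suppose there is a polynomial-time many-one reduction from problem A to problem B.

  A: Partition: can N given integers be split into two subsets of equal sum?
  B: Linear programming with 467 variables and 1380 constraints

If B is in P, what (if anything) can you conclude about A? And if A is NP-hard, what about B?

A poly-time reduction A <=_p B means any A-instance can be transformed to a B-instance in poly time.
If B is in P: compose the reduction with B's poly-time algorithm to solve A in poly time, so A is in P.
If A is NP-hard: every NP problem reduces to A, which reduces to B; composing reductions, every NP problem reduces to B, so B is NP-hard.
(Here in fact A is NP-complete and B is in P, so no such reduction is known -- its existence would imply P = NP; the analysis concerns only what the assumed reduction would or would not let you conclude.)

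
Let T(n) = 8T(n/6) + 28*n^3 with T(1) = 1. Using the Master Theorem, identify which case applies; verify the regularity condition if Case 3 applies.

a=8, b=6, f(n)=28*n^3.
log_6(8) = 1.161 < 3.
f(n) = Omega(n^(1.161+epsilon)) for some epsilon > 0, so Case 3 is the candidate.
Regularity: a*f(n/b) = 8*28*(n/6)^3 = (8/216)*28*n^3 <= c*f(n) with c = 8/216 < 1. Satisfied.
Case 3: T(n) = Theta(n^3).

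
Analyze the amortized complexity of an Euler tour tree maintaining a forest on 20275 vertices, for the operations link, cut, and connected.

An Euler tour tree stores each tree's Euler tour as a balanced BST keyed by tour position. On 20275 vertices: link concatenates two tours via O(1) splits/joins of size <= 2*20275 (O(log n)); cut splits the tour at the two occurrences of the edge (O(log n)); connected compares BST roots (O(log n) to find the root). All O(log n) amortized.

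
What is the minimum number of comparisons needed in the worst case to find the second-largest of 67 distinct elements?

Lower bound: finding the max needs 67-1 comparisons. By the adversary weight-doubling argument, the max must personally win >= ceil(log_2(67)) = 7 comparisons; the 2nd-largest is among those 7 losers, needing 7-1 more comparisons. Total >= 67-1 + 7-1 = 72. A balanced knockout tournament achieves this.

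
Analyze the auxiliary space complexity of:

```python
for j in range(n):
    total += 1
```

Space complexity: O(1).
Only a constant amount of auxiliary storage is used; nothing grows with n.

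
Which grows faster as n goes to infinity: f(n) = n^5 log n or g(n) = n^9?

g(n) = n^9 grows faster: n^9 / (n^5 log n) = n^4/log n -> infinity.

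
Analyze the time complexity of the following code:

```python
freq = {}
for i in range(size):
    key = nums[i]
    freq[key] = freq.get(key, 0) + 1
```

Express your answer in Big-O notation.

Time complexity: O(n).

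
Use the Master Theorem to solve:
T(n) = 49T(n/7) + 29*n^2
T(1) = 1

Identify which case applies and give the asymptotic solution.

a=49, b=7, f(n)=29*n^2.
log_7(49) = 2, so n^(log_b(a)) = n^2.
f(n) = Theta(n^2), so Case 2 applies.
T(n) = Theta(n^2 log n).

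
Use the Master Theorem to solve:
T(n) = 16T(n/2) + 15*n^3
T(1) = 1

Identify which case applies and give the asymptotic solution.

a=16, b=2, f(n)=15*n^3.
log_2(16) = 4 > 3.
Since f(n) = O(n^3) is polynomially smaller than n^4, Case 1 applies.
T(n) = Theta(n^4).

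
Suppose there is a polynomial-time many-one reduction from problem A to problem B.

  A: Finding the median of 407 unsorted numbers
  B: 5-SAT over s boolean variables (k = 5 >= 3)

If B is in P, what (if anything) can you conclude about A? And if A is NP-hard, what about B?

A poly-time reduction A <=_p B means any A-instance can be transformed to a B-instance in poly time.
If B is in P: compose the reduction with B's poly-time algorithm to solve A in poly time, so A is in P.
If A is NP-hard: every NP problem reduces to A, which reduces to B; composing reductions, every NP problem reduces to B, so B is NP-hard.
(Here in fact A is P and B is NP-complete.)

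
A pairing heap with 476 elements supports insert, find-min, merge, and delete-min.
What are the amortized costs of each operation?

Pairing heaps are self-adjusting heap-ordered trees. Insert and merge link two roots: O(1). Find-min reads the root: O(1). Delete-min removes the root, then pairs children in two passes; amortized cost is O(log 476) = O(log n).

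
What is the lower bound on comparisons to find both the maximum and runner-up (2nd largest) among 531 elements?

Lower bound: finding the max needs 531-1 comparisons. By an adversary weight-doubling argument, the maximum element must personally win at least ceil(log_2(531)) = 10 comparisons in any correct algorithm. The 2nd largest is among those 10 direct losers, and distinguishing it requires 10-1 more comparisons. Total >= 531-1 + 10-1 = 539. A balanced tournament achieves this bound exactly.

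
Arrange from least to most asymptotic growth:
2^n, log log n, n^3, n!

Ordered by growth rate: log log n < n^3 < 2^n < n!.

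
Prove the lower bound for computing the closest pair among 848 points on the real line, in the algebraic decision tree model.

Reduction from element distinctness: given 848 reals, the closest-pair distance is 0 iff two are equal. Element distinctness has an Omega(n log n) lower bound in the algebraic decision tree model (Ben-Or). Therefore closest pair on a line also requires Omega(n log n). Sorting then a linear scan achieves this.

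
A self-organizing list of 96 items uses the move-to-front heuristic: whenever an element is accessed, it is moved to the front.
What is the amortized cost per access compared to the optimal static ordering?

With potential Phi = number of inversions between the MTF list and the optimal static list (at most C(96,2)), each access has amortized cost at most 2 * (cost under optimal static ordering). This is the move-to-front 2-competitiveness result.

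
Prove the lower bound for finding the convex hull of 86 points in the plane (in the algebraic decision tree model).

Reduction from sorting: given 86 numbers x_1,...,x_{86}, map x_i to the point (x_i, x_i^2) on the parabola y = x^2. All points are on the convex hull, and walking the hull gives them in sorted x-order. Since sorting requires Omega(n log n), so does planar convex hull.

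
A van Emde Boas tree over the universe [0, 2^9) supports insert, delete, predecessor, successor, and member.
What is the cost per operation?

vEB recursively partitions [0, 512) into sqrt(u) clusters of size sqrt(u). Each operation recurses into either one cluster or the summary, never both: T(u) = T(sqrt(u)) + O(1) => T(u) = O(log log u) = O(log 9). This is worst-case, not just amortized.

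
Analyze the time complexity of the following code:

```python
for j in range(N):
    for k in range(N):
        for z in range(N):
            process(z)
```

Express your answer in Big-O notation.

Time complexity: O(n^3).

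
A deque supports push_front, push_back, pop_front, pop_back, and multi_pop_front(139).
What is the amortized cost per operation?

Assign 2 credits to each push operation. A pop uses 1 saved credit. multi_pop_front(139) uses up to 139 saved credits from previous pushes. Credits never go negative. Amortized cost is O(1).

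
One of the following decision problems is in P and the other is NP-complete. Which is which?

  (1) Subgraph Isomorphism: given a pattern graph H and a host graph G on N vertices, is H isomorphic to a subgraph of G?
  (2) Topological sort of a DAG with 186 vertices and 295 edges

(1) is NP-complete: generalizes Clique and Hamiltonian Path (pattern size is part of the input).
(2) is P: DFS-based topological sort runs in O(V+E).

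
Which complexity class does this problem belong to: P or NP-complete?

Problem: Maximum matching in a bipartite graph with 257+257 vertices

This problem is in P: Hopcroft-Karp runs in O(E sqrt(V)).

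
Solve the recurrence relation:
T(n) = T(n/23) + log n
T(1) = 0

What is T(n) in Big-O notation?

Each of the log_23(n) levels adds O(log n). T(n) = O(log^2 n).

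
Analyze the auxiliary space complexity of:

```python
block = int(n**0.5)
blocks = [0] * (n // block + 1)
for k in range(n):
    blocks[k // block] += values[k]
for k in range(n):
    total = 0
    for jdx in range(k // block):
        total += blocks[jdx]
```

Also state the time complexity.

Space complexity: O(sqrt(n)).
Storage scales with sqrt(n).
Time complexity: O(n * sqrt(n)).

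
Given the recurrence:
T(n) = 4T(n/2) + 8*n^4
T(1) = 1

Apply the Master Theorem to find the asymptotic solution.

a=4, b=2, f(n)=8*n^4. log_2(4) = 2 < 4. Case 3: T(n) = O(n^4).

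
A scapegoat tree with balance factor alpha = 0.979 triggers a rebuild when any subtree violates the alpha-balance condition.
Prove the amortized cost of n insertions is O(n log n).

Define potential Phi = c * sum of |size(left(v)) - size(right(v))| over all nodes. An insertion at depth d costs O(d) = O(log n) and increases Phi by O(log n). When a rebuild of subtree of size s occurs, it costs O(s) but reduces Phi by Omega(s). With alpha = 0.979, between rebuilds Omega(s) insertions must occur. Amortized cost per insertion: O(log n).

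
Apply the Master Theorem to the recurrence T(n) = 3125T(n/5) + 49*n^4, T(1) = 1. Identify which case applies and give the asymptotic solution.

a=3125, b=5, f(n)=49*n^4.
log_5(3125) = 5 > 4.
Since f(n) = O(n^4) is polynomially smaller than n^5, Case 1 applies.
T(n) = Theta(n^5).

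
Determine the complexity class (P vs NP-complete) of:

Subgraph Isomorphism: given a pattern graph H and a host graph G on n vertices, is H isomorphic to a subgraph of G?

This problem is NP-complete: generalizes Clique and Hamiltonian Path (pattern size is part of the input).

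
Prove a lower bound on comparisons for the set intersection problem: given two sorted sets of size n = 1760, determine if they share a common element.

For two sorted arrays of size n = 1760, any correct algorithm must examine Omega(n) elements. If fewer are examined, an adversary places a common element in an unexamined gap. A merge-based scan achieves O(n), so the bound is tight.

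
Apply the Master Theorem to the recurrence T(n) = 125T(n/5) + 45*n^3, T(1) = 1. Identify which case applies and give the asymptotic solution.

a=125, b=5, f(n)=45*n^3.
log_5(125) = 3, so n^(log_b(a)) = n^3.
f(n) = Theta(n^3), so Case 2 applies.
T(n) = Theta(n^3 log n).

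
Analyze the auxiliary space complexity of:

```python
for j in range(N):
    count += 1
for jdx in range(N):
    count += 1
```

Space complexity: O(1).
Only a constant amount of auxiliary storage is used; nothing grows with n.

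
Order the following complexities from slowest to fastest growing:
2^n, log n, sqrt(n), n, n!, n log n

Ordered by growth rate: log n < sqrt(n) < n < n log n < 2^n < n!.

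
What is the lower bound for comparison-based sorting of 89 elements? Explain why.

A comparison-based sorting algorithm corresponds to a decision tree. With 89! possible permutations, the tree has 89! leaves. The height is at least log_2(89!) = Omega(n log n) by Stirling's approximation.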